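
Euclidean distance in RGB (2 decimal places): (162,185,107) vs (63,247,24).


d = √[(R₁-R₂)² + (G₁-G₂)² + (B₁-B₂)²]
d = √[(162-63)² + (185-247)² + (107-24)²]
d = √[9801 + 3844 + 6889]
d = √20534
d ≈ 143.30


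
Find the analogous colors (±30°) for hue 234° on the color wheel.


Base hue: 234°
Left analog: (234 - 30) mod 360 = 204°
Right analog: (234 + 30) mod 360 = 264°
Analogous hues = 204° and 264°


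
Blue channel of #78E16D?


Color: #78E16D
R = 78 = 120
G = E1 = 225
B = 6D = 109
Blue = 109


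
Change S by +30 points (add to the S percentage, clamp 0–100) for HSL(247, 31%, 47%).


Original S = 31%
Adjustment = +30 percentage points
New S = 31 + (30) = 61
Clamp to [0, 100] → 61
= HSL(247°, 61%, 47%)


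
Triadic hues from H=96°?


Triadic: equally spaced at 120° intervals
H1 = 96°
H2 = (96 + 120) mod 360 = 216°
H3 = (96 + 240) mod 360 = 336°
Triadic = 96°, 216°, 336°


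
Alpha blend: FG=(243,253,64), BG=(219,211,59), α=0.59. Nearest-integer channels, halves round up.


C = α×F + (1-α)×B, with 1-α = 0.41
R: 0.59×243 + 0.41×219 = 143.37 + 89.79 = 233.16 → 233
G: 0.59×253 + 0.41×211 = 149.27 + 86.51 = 235.78 → 236
B: 0.59×64 + 0.41×59 = 37.76 + 24.19 = 61.95 → 62
= RGB(233, 236, 62)


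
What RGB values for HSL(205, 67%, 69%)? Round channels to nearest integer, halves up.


H=205°, S=0.67, L=0.69
C = (1-|2L-1|)×S = (1-|0.38|)×0.67 = 0.4154
H' = H/60 = 205/60 ≈ 3.4167; X = C×(1-|H' mod 2 - 1|) ≈ 0.2423
m = L - C/2 = 0.69 - 0.2077 = 0.4823
Sector ⌊H'⌋ = 3 → (R',G',B') = (0.0, ≈0.2423, 0.4154)
RGB = ((R'+m)×255, (G'+m)×255, (B'+m)×255) = (122.9865, 184.77725, 228.9135)
Round half up → RGB(123, 185, 229)


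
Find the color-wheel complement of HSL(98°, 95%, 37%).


Complement = opposite side of color wheel = hue + 180°
H' = (98 + 180) mod 360 = 278°
S and L unchanged.
= HSL(278°, 95%, 37%)


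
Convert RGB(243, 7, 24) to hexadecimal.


R = 243 → F3 (hex)
G = 7 → 07 (hex)
B = 24 → 18 (hex)
Hex = #F30718


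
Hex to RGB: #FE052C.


FE → 254 (R)
05 → 5 (G)
2C → 44 (B)
= RGB(254, 5, 44)


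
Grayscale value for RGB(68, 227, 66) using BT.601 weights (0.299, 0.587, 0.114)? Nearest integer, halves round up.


Gray = 0.299×R + 0.587×G + 0.114×B
Gray = 0.299×68 + 0.587×227 + 0.114×66
Gray = 20.332 + 133.249 + 7.524
Gray = 161.105 → round half up → 161
Gray = 161


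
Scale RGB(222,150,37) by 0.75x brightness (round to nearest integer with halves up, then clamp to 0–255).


Multiply each channel by 0.75, round half up, clamp to [0, 255]
R: 222×0.75 = 166.5 → round → 167
G: 150×0.75 = 112.5 → round → 113
B: 37×0.75 = 27.75 → round → 28
= RGB(167, 113, 28)


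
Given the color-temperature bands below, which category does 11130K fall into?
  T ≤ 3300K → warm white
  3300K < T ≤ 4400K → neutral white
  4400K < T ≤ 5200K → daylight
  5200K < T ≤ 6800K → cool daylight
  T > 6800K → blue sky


Temperature: 11130K
11130K > 6800K → blue sky
Classification: blue sky


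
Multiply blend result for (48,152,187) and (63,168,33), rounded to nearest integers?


Multiply: C = A×B/255, rounded to nearest integer
R: 48×63/255 = 3024/255 ≈ 11.859 → 12
G: 152×168/255 = 25536/255 ≈ 100.141 → 100
B: 187×33/255 = 6171/255 ≈ 24.200 → 24
= RGB(12, 100, 24)


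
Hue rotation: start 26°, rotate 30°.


New hue = (H + rotation) mod 360
New hue = (26 + 30) mod 360
= 56 mod 360
= 56°


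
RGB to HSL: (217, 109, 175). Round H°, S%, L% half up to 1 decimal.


Normalize: R'=217/255≈0.8510, G'=109/255≈0.4275, B'=175/255≈0.6863
Max=217/255, Min=109/255, Δ=Max-Min=108/255
L = (Max+Min)/2 = (217+109)/510 = 326/510 = 0.63921… → L = 63.9%
L > 0.5 → S = Δ/(2-Max-Min) = 108/(510-217-109) = 108/184 = 0.58695… → S = 58.7%
(the 1/255 factors cancel in S and H, so raw channel differences can be used)
Max is R' → H = 60 × (((G-B)/Δ) mod 6) = 60 × (((109-175)/108) mod 6)
  (-66)/108 = -0.6111…; negative, so add 6 → 5.3888…
  H = 60 × 5.3888… = 323.333…° → H = 323.3°
= HSL(323.3°, 58.7%, 63.9%)


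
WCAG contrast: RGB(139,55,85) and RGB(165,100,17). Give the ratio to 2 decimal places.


Linearize each sRGB channel c=v/255: c/12.92 if c ≤ 0.04045 else ((c+0.055)/1.055)^2.4
L = 0.2126×R_lin + 0.7152×G_lin + 0.0722×B_lin
Color 1 (139,55,85):
  R=139: 139/255≈0.5451 > 0.04045 → ((0.5451+0.055)/1.055)^2.4 ≈ 0.25818
  G=55: 55/255≈0.2157 > 0.04045 → ((0.2157+0.055)/1.055)^2.4 ≈ 0.03820
  B=85: 85/255≈0.3333 > 0.04045 → ((0.3333+0.055)/1.055)^2.4 ≈ 0.09084
  L1 = 0.2126×0.25818 + 0.7152×0.03820 + 0.0722×0.09084 ≈ 0.08877
Color 2 (165,100,17):
  R=165: 165/255≈0.6471 > 0.04045 → ((0.6471+0.055)/1.055)^2.4 ≈ 0.37626
  G=100: 100/255≈0.3922 > 0.04045 → ((0.3922+0.055)/1.055)^2.4 ≈ 0.12744
  B=17: 17/255≈0.0667 > 0.04045 → ((0.0667+0.055)/1.055)^2.4 ≈ 0.00561
  L2 = 0.2126×0.37626 + 0.7152×0.12744 + 0.0722×0.00561 ≈ 0.17154
Lighter = 0.17154, Darker = 0.08877
Ratio = (L_lighter + 0.05) / (L_darker + 0.05)
Ratio = (0.17154 + 0.05) / (0.08877 + 0.05) = 0.22154 / 0.13877 ≈ 1.5964
Ratio ≈ 1.60:1


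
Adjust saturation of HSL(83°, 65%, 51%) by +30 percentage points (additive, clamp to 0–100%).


Original S = 65%
Adjustment = +30 percentage points
New S = 65 + (30) = 95
Clamp to [0, 100] → 95
= HSL(83°, 95%, 51%)


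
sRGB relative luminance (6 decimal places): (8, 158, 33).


Linearize each channel (sRGB transfer function): c = v/255; c_lin = c/12.92 if c ≤ 0.04045, else ((c+0.055)/1.055)^2.4
  R: 8/255 ≈ 0.031373 ≤ 0.04045 → 0.031373/12.92 ≈ 0.002428
  G: 158/255 ≈ 0.619608 > 0.04045 → ((0.619608+0.055)/1.055)^2.4 ≈ 0.341914
  B: 33/255 ≈ 0.129412 > 0.04045 → ((0.129412+0.055)/1.055)^2.4 ≈ 0.015209
R_lin = 0.002428, G_lin = 0.341914, B_lin = 0.015209
L = 0.2126×R + 0.7152×G + 0.0722×B
L = 0.2126×0.002428 + 0.7152×0.341914 + 0.0722×0.015209
L ≈ 0.246151


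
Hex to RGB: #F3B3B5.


F3 → 243 (R)
B3 → 179 (G)
B5 → 181 (B)
= RGB(243, 179, 181)


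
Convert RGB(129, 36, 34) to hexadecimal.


R = 129 → 81 (hex)
G = 36 → 24 (hex)
B = 34 → 22 (hex)
Hex = #812422


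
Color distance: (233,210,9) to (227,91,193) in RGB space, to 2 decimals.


d = √[(R₁-R₂)² + (G₁-G₂)² + (B₁-B₂)²]
d = √[(233-227)² + (210-91)² + (9-193)²]
d = √[36 + 14161 + 33856]
d = √48053
d ≈ 219.21


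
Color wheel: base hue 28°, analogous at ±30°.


Base hue: 28°
Left analog: (28 - 30) mod 360 = 358°
Right analog: (28 + 30) mod 360 = 58°
Analogous hues = 358° and 58°


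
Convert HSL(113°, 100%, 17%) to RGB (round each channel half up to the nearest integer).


H=113°, S=1.00, L=0.17
C = (1-|2L-1|)×S = (1-|-0.66|)×1.00 = 0.34
H' = H/60 = 113/60 ≈ 1.8833; X = C×(1-|H' mod 2 - 1|) ≈ 0.0397
m = L - C/2 = 0.17 - 0.17 = 0
Sector ⌊H'⌋ = 1 → (R',G',B') = (≈0.0397, 0.34, 0.0)
RGB = ((R'+m)×255, (G'+m)×255, (B'+m)×255) = (10.115, 86.7, 0.0)
Round half up → RGB(10, 87, 0)


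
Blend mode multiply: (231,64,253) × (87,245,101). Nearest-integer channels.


Multiply: C = A×B/255, rounded to nearest integer
R: 231×87/255 = 20097/255 ≈ 78.812 → 79
G: 64×245/255 = 15680/255 ≈ 61.490 → 61
B: 253×101/255 = 25553/255 ≈ 100.208 → 100
= RGB(79, 61, 100)


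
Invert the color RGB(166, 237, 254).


Invert: (255-R, 255-G, 255-B)
R: 255-166 = 89
G: 255-237 = 18
B: 255-254 = 1
= RGB(89, 18, 1)


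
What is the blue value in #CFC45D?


Color: #CFC45D
R = CF = 207
G = C4 = 196
B = 5D = 93
Blue = 93


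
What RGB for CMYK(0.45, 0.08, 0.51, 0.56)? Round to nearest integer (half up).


R = 255 × (1-C) × (1-K) = 255 × 0.55 × 0.44 = 61.71 → 62
G = 255 × (1-M) × (1-K) = 255 × 0.92 × 0.44 = 103.224 → 103
B = 255 × (1-Y) × (1-K) = 255 × 0.49 × 0.44 = 54.978 → 55
= RGB(62, 103, 55)


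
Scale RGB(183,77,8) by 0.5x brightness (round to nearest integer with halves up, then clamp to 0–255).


Multiply each channel by 0.5, round half up, clamp to [0, 255]
R: 183×0.5 = 91.5 → round → 92
G: 77×0.5 = 38.5 → round → 39
B: 8×0.5 = 4
= RGB(92, 39, 4)


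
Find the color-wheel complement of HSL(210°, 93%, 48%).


Complement = opposite side of color wheel = hue + 180°
H' = (210 + 180) mod 360 = 30°
S and L unchanged.
= HSL(30°, 93%, 48%)


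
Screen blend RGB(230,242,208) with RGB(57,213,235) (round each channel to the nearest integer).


Screen: C = 255 - (255-A)×(255-B)/255, rounded to nearest integer
R: 255 - (255-230)×(255-57)/255 = 255 - 4950/255 ≈ 255 - 19.412 = 235.588 → 236
G: 255 - (255-242)×(255-213)/255 = 255 - 546/255 ≈ 255 - 2.141 = 252.859 → 253
B: 255 - (255-208)×(255-235)/255 = 255 - 940/255 ≈ 255 - 3.686 = 251.314 → 251
= RGB(236, 253, 251)


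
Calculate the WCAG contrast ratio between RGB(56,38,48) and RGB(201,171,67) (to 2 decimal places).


Linearize each sRGB channel c=v/255: c/12.92 if c ≤ 0.04045 else ((c+0.055)/1.055)^2.4
L = 0.2126×R_lin + 0.7152×G_lin + 0.0722×B_lin
Color 1 (56,38,48):
  R=56: 56/255≈0.2196 > 0.04045 → ((0.2196+0.055)/1.055)^2.4 ≈ 0.03955
  G=38: 38/255≈0.1490 > 0.04045 → ((0.1490+0.055)/1.055)^2.4 ≈ 0.01938
  B=48: 48/255≈0.1882 > 0.04045 → ((0.1882+0.055)/1.055)^2.4 ≈ 0.02956
  L1 = 0.2126×0.03955 + 0.7152×0.01938 + 0.0722×0.02956 ≈ 0.02440
Color 2 (201,171,67):
  R=201: 201/255≈0.7882 > 0.04045 → ((0.7882+0.055)/1.055)^2.4 ≈ 0.58408
  G=171: 171/255≈0.6706 > 0.04045 → ((0.6706+0.055)/1.055)^2.4 ≈ 0.40724
  B=67: 67/255≈0.2627 > 0.04045 → ((0.2627+0.055)/1.055)^2.4 ≈ 0.05613
  L2 = 0.2126×0.58408 + 0.7152×0.40724 + 0.0722×0.05613 ≈ 0.41949
Lighter = 0.41949, Darker = 0.02440
Ratio = (L_lighter + 0.05) / (L_darker + 0.05)
Ratio = (0.41949 + 0.05) / (0.02440 + 0.05) = 0.46949 / 0.07440 ≈ 6.3100
Ratio ≈ 6.31:1


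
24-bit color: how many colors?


Colors = 2^bits = 2^24
= 16,777,216 colors


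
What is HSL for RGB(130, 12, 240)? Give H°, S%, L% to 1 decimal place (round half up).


Normalize: R'=130/255≈0.5098, G'=12/255≈0.0471, B'=240/255≈0.9412
Max=240/255, Min=12/255, Δ=Max-Min=228/255
L = (Max+Min)/2 = (240+12)/510 = 252/510 = 0.49411… → L = 49.4%
L ≤ 0.5 → S = Δ/(Max+Min) = 228/(240+12) = 228/252 = 0.90476… → S = 90.5%
(the 1/255 factors cancel in S and H, so raw channel differences can be used)
Max is B' → H = 60 × ((R-G)/Δ + 4) = 60 × ((130-12)/228 + 4)
  118/228 + 4 = 0.5175… + 4 = 4.5175…
  H = 60 × 4.5175… = 271.052…° → H = 271.1°
= HSL(271.1°, 90.5%, 49.4%)


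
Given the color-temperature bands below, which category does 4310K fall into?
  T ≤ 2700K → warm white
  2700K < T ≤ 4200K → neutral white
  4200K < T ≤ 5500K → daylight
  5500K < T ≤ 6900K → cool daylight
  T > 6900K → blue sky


Temperature: 4310K
4200K < 4310K ≤ 5500K → daylight
Classification: daylight


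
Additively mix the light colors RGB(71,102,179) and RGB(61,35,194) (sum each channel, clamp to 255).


Additive: each channel = min(255, C₁+C₂)
R: 71+61 = 132 → 132
G: 102+35 = 137 → 137
B: 179+194 = 373 → 255
= RGB(132, 137, 255)


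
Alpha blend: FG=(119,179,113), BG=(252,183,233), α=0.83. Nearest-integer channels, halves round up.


C = α×F + (1-α)×B, with 1-α = 0.17
R: 0.83×119 + 0.17×252 = 98.77 + 42.84 = 141.61 → 142
G: 0.83×179 + 0.17×183 = 148.57 + 31.11 = 179.68 → 180
B: 0.83×113 + 0.17×233 = 93.79 + 39.61 = 133.40 → 133
= RGB(142, 180, 133)


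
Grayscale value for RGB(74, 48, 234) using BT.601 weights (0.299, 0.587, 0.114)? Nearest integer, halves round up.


Gray = 0.299×R + 0.587×G + 0.114×B
Gray = 0.299×74 + 0.587×48 + 0.114×234
Gray = 22.126 + 28.176 + 26.676
Gray = 76.978 → round half up → 77
Gray = 77


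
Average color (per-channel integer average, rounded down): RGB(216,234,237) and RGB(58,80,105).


Midpoint: each channel = ⌊(C₁+C₂)/2⌋
R: ⌊(216+58)/2⌋ = 137
G: ⌊(234+80)/2⌋ = 157
B: ⌊(237+105)/2⌋ = 171
= RGB(137, 157, 171)


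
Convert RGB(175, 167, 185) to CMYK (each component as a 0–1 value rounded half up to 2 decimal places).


R'=175/255≈0.6863, G'=167/255≈0.6549, B'=185/255≈0.7255
K = 1 - max(R',G',B') = 1 - 185/255 = 70/255 = 0.27450… → 0.27
(1-R'-K)/(1-K) simplifies to (max-R)/max with max = 185:
C = (185-175)/185 = 10/185 = 0.05405… → 0.05
M = (185-167)/185 = 18/185 = 0.09729… → 0.10
Y = (185-185)/185 = 0/185 = 0 → 0.00
= CMYK(0.05, 0.10, 0.00, 0.27)


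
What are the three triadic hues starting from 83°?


Triadic: equally spaced at 120° intervals
H1 = 83°
H2 = (83 + 120) mod 360 = 203°
H3 = (83 + 240) mod 360 = 323°
Triadic = 83°, 203°, 323°


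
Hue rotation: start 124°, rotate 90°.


New hue = (H + rotation) mod 360
New hue = (124 + 90) mod 360
= 214 mod 360
= 214°


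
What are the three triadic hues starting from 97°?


Triadic: equally spaced at 120° intervals
H1 = 97°
H2 = (97 + 120) mod 360 = 217°
H3 = (97 + 240) mod 360 = 337°
Triadic = 97°, 217°, 337°


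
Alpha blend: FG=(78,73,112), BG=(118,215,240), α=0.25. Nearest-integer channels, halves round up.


C = α×F + (1-α)×B, with 1-α = 0.75
R: 0.25×78 + 0.75×118 = 19.50 + 88.50 = 108.00 → 108
G: 0.25×73 + 0.75×215 = 18.25 + 161.25 = 179.50 → 180
B: 0.25×112 + 0.75×240 = 28.00 + 180.00 = 208.00 → 208
= RGB(108, 180, 208)


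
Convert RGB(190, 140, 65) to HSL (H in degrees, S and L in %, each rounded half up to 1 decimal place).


Normalize: R'=190/255≈0.7451, G'=140/255≈0.5490, B'=65/255≈0.2549
Max=190/255, Min=65/255, Δ=Max-Min=125/255
L = (Max+Min)/2 = (190+65)/510 = 255/510 = 0.5 → L = 50.0%
L ≤ 0.5 → S = Δ/(Max+Min) = 125/(190+65) = 125/255 = 0.49019… → S = 49.0%
(the 1/255 factors cancel in S and H, so raw channel differences can be used)
Max is R' → H = 60 × (((G-B)/Δ) mod 6) = 60 × (((140-65)/125) mod 6)
  75/125 = 0.6
  H = 60 × 0.6 = 36° → H = 36.0°
= HSL(36.0°, 49.0%, 50.0%)


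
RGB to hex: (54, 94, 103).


R = 54 → 36 (hex)
G = 94 → 5E (hex)
B = 103 → 67 (hex)
Hex = #365E67


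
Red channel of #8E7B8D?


Color: #8E7B8D
R = 8E = 142
G = 7B = 123
B = 8D = 141
Red = 142


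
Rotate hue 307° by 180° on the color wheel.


New hue = (H + rotation) mod 360
New hue = (307 + 180) mod 360
= 487 mod 360
= 127°


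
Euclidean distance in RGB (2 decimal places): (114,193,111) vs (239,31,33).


d = √[(R₁-R₂)² + (G₁-G₂)² + (B₁-B₂)²]
d = √[(114-239)² + (193-31)² + (111-33)²]
d = √[15625 + 26244 + 6084]
d = √47953
d ≈ 218.98


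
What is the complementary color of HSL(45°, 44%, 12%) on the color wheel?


Complement = opposite side of color wheel = hue + 180°
H' = (45 + 180) mod 360 = 225°
S and L unchanged.
= HSL(225°, 44%, 12%)


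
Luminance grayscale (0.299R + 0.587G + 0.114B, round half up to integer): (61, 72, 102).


Gray = 0.299×R + 0.587×G + 0.114×B
Gray = 0.299×61 + 0.587×72 + 0.114×102
Gray = 18.239 + 42.264 + 11.628
Gray = 72.131 → round half up → 72
Gray = 72


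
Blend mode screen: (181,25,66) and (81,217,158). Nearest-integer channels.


Screen: C = 255 - (255-A)×(255-B)/255, rounded to nearest integer
R: 255 - (255-181)×(255-81)/255 = 255 - 12876/255 ≈ 255 - 50.494 = 204.506 → 205
G: 255 - (255-25)×(255-217)/255 = 255 - 8740/255 ≈ 255 - 34.275 = 220.725 → 221
B: 255 - (255-66)×(255-158)/255 = 255 - 18333/255 ≈ 255 - 71.894 = 183.106 → 183
= RGB(205, 221, 183)


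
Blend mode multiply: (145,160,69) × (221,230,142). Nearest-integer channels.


Multiply: C = A×B/255, rounded to nearest integer
R: 145×221/255 = 32045/255 ≈ 125.667 → 126
G: 160×230/255 = 36800/255 ≈ 144.314 → 144
B: 69×142/255 = 9798/255 ≈ 38.424 → 38
= RGB(126, 144, 38)


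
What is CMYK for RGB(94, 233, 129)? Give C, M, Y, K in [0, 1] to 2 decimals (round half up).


R'=94/255≈0.3686, G'=233/255≈0.9137, B'=129/255≈0.5059
K = 1 - max(R',G',B') = 1 - 233/255 = 22/255 = 0.08627… → 0.09
(1-R'-K)/(1-K) simplifies to (max-R)/max with max = 233:
C = (233-94)/233 = 139/233 = 0.59656… → 0.60
M = (233-233)/233 = 0/233 = 0 → 0.00
Y = (233-129)/233 = 104/233 = 0.44635… → 0.45
= CMYK(0.60, 0.00, 0.45, 0.09)


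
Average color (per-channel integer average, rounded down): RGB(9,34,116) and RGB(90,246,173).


Midpoint: each channel = ⌊(C₁+C₂)/2⌋
R: ⌊(9+90)/2⌋ = 49
G: ⌊(34+246)/2⌋ = 140
B: ⌊(116+173)/2⌋ = 144
= RGB(49, 140, 144)


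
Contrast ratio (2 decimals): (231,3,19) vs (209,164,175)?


Linearize each sRGB channel c=v/255: c/12.92 if c ≤ 0.04045 else ((c+0.055)/1.055)^2.4
L = 0.2126×R_lin + 0.7152×G_lin + 0.0722×B_lin
Color 1 (231,3,19):
  R=231: 231/255≈0.9059 > 0.04045 → ((0.9059+0.055)/1.055)^2.4 ≈ 0.79910
  G=3: 3/255≈0.0118 ≤ 0.04045 → 0.0118/12.92 ≈ 0.00091
  B=19: 19/255≈0.0745 > 0.04045 → ((0.0745+0.055)/1.055)^2.4 ≈ 0.00651
  L1 = 0.2126×0.79910 + 0.7152×0.00091 + 0.0722×0.00651 ≈ 0.17101
Color 2 (209,164,175):
  R=209: 209/255≈0.8196 > 0.04045 → ((0.8196+0.055)/1.055)^2.4 ≈ 0.63760
  G=164: 164/255≈0.6431 > 0.04045 → ((0.6431+0.055)/1.055)^2.4 ≈ 0.37124
  B=175: 175/255≈0.6863 > 0.04045 → ((0.6863+0.055)/1.055)^2.4 ≈ 0.42869
  L2 = 0.2126×0.63760 + 0.7152×0.37124 + 0.0722×0.42869 ≈ 0.43201
Lighter = 0.43201, Darker = 0.17101
Ratio = (L_lighter + 0.05) / (L_darker + 0.05)
Ratio = (0.43201 + 0.05) / (0.17101 + 0.05) = 0.48201 / 0.22101 ≈ 2.1810
Ratio ≈ 2.18:1


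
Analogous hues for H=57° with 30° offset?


Base hue: 57°
Left analog: (57 - 30) mod 360 = 27°
Right analog: (57 + 30) mod 360 = 87°
Analogous hues = 27° and 87°


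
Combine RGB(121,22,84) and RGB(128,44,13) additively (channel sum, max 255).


Additive: each channel = min(255, C₁+C₂)
R: 121+128 = 249 → 249
G: 22+44 = 66 → 66
B: 84+13 = 97 → 97
= RGB(249, 66, 97)


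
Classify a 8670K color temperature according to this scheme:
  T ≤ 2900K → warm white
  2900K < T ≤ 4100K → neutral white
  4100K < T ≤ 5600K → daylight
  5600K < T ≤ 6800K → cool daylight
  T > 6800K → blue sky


Temperature: 8670K
8670K > 6800K → blue sky
Classification: blue sky


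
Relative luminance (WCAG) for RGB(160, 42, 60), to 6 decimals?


Linearize each channel (sRGB transfer function): c = v/255; c_lin = c/12.92 if c ≤ 0.04045, else ((c+0.055)/1.055)^2.4
  R: 160/255 ≈ 0.627451 > 0.04045 → ((0.627451+0.055)/1.055)^2.4 ≈ 0.351533
  G: 42/255 ≈ 0.164706 > 0.04045 → ((0.164706+0.055)/1.055)^2.4 ≈ 0.023153
  B: 60/255 ≈ 0.235294 > 0.04045 → ((0.235294+0.055)/1.055)^2.4 ≈ 0.045186
R_lin = 0.351533, G_lin = 0.023153, B_lin = 0.045186
L = 0.2126×R + 0.7152×G + 0.0722×B
L = 0.2126×0.351533 + 0.7152×0.023153 + 0.0722×0.045186
L ≈ 0.094558


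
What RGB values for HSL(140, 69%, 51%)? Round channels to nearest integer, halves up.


H=140°, S=0.69, L=0.51
C = (1-|2L-1|)×S = (1-|0.02|)×0.69 = 0.6762
H' = H/60 = 140/60 ≈ 2.3333; X = C×(1-|H' mod 2 - 1|) = 0.2254
m = L - C/2 = 0.51 - 0.3381 = 0.1719
Sector ⌊H'⌋ = 2 → (R',G',B') = (0.0, 0.6762, 0.2254)
RGB = ((R'+m)×255, (G'+m)×255, (B'+m)×255) = (43.8345, 216.2655, 101.3115)
Round half up → RGB(44, 216, 101)


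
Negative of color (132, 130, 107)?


Invert: (255-R, 255-G, 255-B)
R: 255-132 = 123
G: 255-130 = 125
B: 255-107 = 148
= RGB(123, 125, 148)


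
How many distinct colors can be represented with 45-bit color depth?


Colors = 2^bits = 2^45
= 35,184,372,088,832 colors


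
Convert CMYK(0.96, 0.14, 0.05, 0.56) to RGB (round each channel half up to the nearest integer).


R = 255 × (1-C) × (1-K) = 255 × 0.04 × 0.44 = 4.488 → 4
G = 255 × (1-M) × (1-K) = 255 × 0.86 × 0.44 = 96.492 → 96
B = 255 × (1-Y) × (1-K) = 255 × 0.95 × 0.44 = 106.59 → 107
= RGB(4, 96, 107)


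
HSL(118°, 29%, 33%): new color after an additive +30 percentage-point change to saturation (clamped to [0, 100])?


Original S = 29%
Adjustment = +30 percentage points
New S = 29 + (30) = 59
Clamp to [0, 100] → 59
= HSL(118°, 59%, 33%)


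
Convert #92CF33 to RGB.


92 → 146 (R)
CF → 207 (G)
33 → 51 (B)
= RGB(146, 207, 51)


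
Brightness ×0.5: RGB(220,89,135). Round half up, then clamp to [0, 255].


Multiply each channel by 0.5, round half up, clamp to [0, 255]
R: 220×0.5 = 110
G: 89×0.5 = 44.5 → round → 45
B: 135×0.5 = 67.5 → round → 68
= RGB(110, 45, 68)


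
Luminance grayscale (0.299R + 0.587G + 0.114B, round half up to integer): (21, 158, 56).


Gray = 0.299×R + 0.587×G + 0.114×B
Gray = 0.299×21 + 0.587×158 + 0.114×56
Gray = 6.279 + 92.746 + 6.384
Gray = 105.409 → round half up → 105
Gray = 105


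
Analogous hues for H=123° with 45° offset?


Base hue: 123°
Left analog: (123 - 45) mod 360 = 78°
Right analog: (123 + 45) mod 360 = 168°
Analogous hues = 78° and 168°


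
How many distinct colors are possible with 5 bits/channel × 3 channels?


Total bits = 5 bits/channel × 3 channels = 15 bits
Distinct colors = 2^15
= 32,768 colors


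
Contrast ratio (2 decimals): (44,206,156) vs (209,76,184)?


Linearize each sRGB channel c=v/255: c/12.92 if c ≤ 0.04045 else ((c+0.055)/1.055)^2.4
L = 0.2126×R_lin + 0.7152×G_lin + 0.0722×B_lin
Color 1 (44,206,156):
  R=44: 44/255≈0.1725 > 0.04045 → ((0.1725+0.055)/1.055)^2.4 ≈ 0.02519
  G=206: 206/255≈0.8078 > 0.04045 → ((0.8078+0.055)/1.055)^2.4 ≈ 0.61721
  B=156: 156/255≈0.6118 > 0.04045 → ((0.6118+0.055)/1.055)^2.4 ≈ 0.33245
  L1 = 0.2126×0.02519 + 0.7152×0.61721 + 0.0722×0.33245 ≈ 0.47078
Color 2 (209,76,184):
  R=209: 209/255≈0.8196 > 0.04045 → ((0.8196+0.055)/1.055)^2.4 ≈ 0.63760
  G=76: 76/255≈0.2980 > 0.04045 → ((0.2980+0.055)/1.055)^2.4 ≈ 0.07227
  B=184: 184/255≈0.7216 > 0.04045 → ((0.7216+0.055)/1.055)^2.4 ≈ 0.47932
  L2 = 0.2126×0.63760 + 0.7152×0.07227 + 0.0722×0.47932 ≈ 0.22185
Lighter = 0.47078, Darker = 0.22185
Ratio = (L_lighter + 0.05) / (L_darker + 0.05)
Ratio = (0.47078 + 0.05) / (0.22185 + 0.05) = 0.52078 / 0.27185 ≈ 1.9157
Ratio ≈ 1.92:1


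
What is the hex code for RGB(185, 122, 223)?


R = 185 → B9 (hex)
G = 122 → 7A (hex)
B = 223 → DF (hex)
Hex = #B97ADF


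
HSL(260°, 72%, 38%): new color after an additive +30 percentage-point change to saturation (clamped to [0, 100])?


Original S = 72%
Adjustment = +30 percentage points
New S = 72 + (30) = 102
Clamp to [0, 100] → 100
= HSL(260°, 100%, 38%)


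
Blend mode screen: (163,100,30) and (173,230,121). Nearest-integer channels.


Screen: C = 255 - (255-A)×(255-B)/255, rounded to nearest integer
R: 255 - (255-163)×(255-173)/255 = 255 - 7544/255 ≈ 255 - 29.584 = 225.416 → 225
G: 255 - (255-100)×(255-230)/255 = 255 - 3875/255 ≈ 255 - 15.196 = 239.804 → 240
B: 255 - (255-30)×(255-121)/255 = 255 - 30150/255 ≈ 255 - 118.235 = 136.765 → 137
= RGB(225, 240, 137)


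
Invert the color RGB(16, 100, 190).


Invert: (255-R, 255-G, 255-B)
R: 255-16 = 239
G: 255-100 = 155
B: 255-190 = 65
= RGB(239, 155, 65)


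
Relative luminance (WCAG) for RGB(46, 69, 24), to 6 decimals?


Linearize each channel (sRGB transfer function): c = v/255; c_lin = c/12.92 if c ≤ 0.04045, else ((c+0.055)/1.055)^2.4
  R: 46/255 ≈ 0.180392 > 0.04045 → ((0.180392+0.055)/1.055)^2.4 ≈ 0.027321
  G: 69/255 ≈ 0.270588 > 0.04045 → ((0.270588+0.055)/1.055)^2.4 ≈ 0.059511
  B: 24/255 ≈ 0.094118 > 0.04045 → ((0.094118+0.055)/1.055)^2.4 ≈ 0.009134
R_lin = 0.027321, G_lin = 0.059511, B_lin = 0.009134
L = 0.2126×R + 0.7152×G + 0.0722×B
L = 0.2126×0.027321 + 0.7152×0.059511 + 0.0722×0.009134
L ≈ 0.049030


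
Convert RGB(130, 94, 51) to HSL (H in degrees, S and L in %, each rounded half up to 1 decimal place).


Normalize: R'=130/255≈0.5098, G'=94/255≈0.3686, B'=51/255≈0.2000
Max=130/255, Min=51/255, Δ=Max-Min=79/255
L = (Max+Min)/2 = (130+51)/510 = 181/510 = 0.35490… → L = 35.5%
L ≤ 0.5 → S = Δ/(Max+Min) = 79/(130+51) = 79/181 = 0.43646… → S = 43.6%
(the 1/255 factors cancel in S and H, so raw channel differences can be used)
Max is R' → H = 60 × (((G-B)/Δ) mod 6) = 60 × (((94-51)/79) mod 6)
  43/79 = 0.5443…
  H = 60 × 0.5443… = 32.658…° → H = 32.7°
= HSL(32.7°, 43.6%, 35.5%)


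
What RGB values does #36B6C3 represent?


36 → 54 (R)
B6 → 182 (G)
C3 → 195 (B)
= RGB(54, 182, 195)


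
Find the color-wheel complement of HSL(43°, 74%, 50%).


Complement = opposite side of color wheel = hue + 180°
H' = (43 + 180) mod 360 = 223°
S and L unchanged.
= HSL(223°, 74%, 50%)


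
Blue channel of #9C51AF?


Color: #9C51AF
R = 9C = 156
G = 51 = 81
B = AF = 175
Blue = 175


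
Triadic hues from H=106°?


Triadic: equally spaced at 120° intervals
H1 = 106°
H2 = (106 + 120) mod 360 = 226°
H3 = (106 + 240) mod 360 = 346°
Triadic = 106°, 226°, 346°


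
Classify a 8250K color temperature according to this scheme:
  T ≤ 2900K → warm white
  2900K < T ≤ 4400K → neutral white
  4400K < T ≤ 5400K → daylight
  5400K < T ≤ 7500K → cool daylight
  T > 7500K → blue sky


Temperature: 8250K
8250K > 7500K → blue sky
Classification: blue sky


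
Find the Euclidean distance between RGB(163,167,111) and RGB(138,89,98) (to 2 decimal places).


d = √[(R₁-R₂)² + (G₁-G₂)² + (B₁-B₂)²]
d = √[(163-138)² + (167-89)² + (111-98)²]
d = √[625 + 6084 + 169]
d = √6878
d ≈ 82.93


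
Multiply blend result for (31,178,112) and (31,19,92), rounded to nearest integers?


Multiply: C = A×B/255, rounded to nearest integer
R: 31×31/255 = 961/255 ≈ 3.769 → 4
G: 178×19/255 = 3382/255 ≈ 13.263 → 13
B: 112×92/255 = 10304/255 ≈ 40.408 → 40
= RGB(4, 13, 40)


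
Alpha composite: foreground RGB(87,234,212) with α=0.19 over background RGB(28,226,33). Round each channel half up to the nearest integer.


C = α×F + (1-α)×B, with 1-α = 0.81
R: 0.19×87 + 0.81×28 = 16.53 + 22.68 = 39.21 → 39
G: 0.19×234 + 0.81×226 = 44.46 + 183.06 = 227.52 → 228
B: 0.19×212 + 0.81×33 = 40.28 + 26.73 = 67.01 → 67
= RGB(39, 228, 67)


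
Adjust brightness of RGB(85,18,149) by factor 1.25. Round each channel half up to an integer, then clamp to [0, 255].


Multiply each channel by 1.25, round half up, clamp to [0, 255]
R: 85×1.25 = 106.25 → round → 106
G: 18×1.25 = 22.5 → round → 23
B: 149×1.25 = 186.25 → round → 186
= RGB(106, 23, 186)


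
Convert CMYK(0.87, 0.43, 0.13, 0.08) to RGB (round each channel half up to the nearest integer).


R = 255 × (1-C) × (1-K) = 255 × 0.13 × 0.92 = 30.498 → 30
G = 255 × (1-M) × (1-K) = 255 × 0.57 × 0.92 = 133.722 → 134
B = 255 × (1-Y) × (1-K) = 255 × 0.87 × 0.92 = 204.102 → 204
= RGB(30, 134, 204)


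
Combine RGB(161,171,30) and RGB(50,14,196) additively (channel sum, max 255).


Additive: each channel = min(255, C₁+C₂)
R: 161+50 = 211 → 211
G: 171+14 = 185 → 185
B: 30+196 = 226 → 226
= RGB(211, 185, 226)


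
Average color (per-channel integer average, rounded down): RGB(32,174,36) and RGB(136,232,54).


Midpoint: each channel = ⌊(C₁+C₂)/2⌋
R: ⌊(32+136)/2⌋ = 84
G: ⌊(174+232)/2⌋ = 203
B: ⌊(36+54)/2⌋ = 45
= RGB(84, 203, 45)


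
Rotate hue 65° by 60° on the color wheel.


New hue = (H + rotation) mod 360
New hue = (65 + 60) mod 360
= 125 mod 360
= 125°


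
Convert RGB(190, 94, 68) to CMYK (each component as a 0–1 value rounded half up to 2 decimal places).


R'=190/255≈0.7451, G'=94/255≈0.3686, B'=68/255≈0.2667
K = 1 - max(R',G',B') = 1 - 190/255 = 65/255 = 0.25490… → 0.25
(1-R'-K)/(1-K) simplifies to (max-R)/max with max = 190:
C = (190-190)/190 = 0/190 = 0 → 0.00
M = (190-94)/190 = 96/190 = 0.50526… → 0.51
Y = (190-68)/190 = 122/190 = 0.64210… → 0.64
= CMYK(0.00, 0.51, 0.64, 0.25)


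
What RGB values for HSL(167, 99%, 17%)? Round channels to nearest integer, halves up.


H=167°, S=0.99, L=0.17
C = (1-|2L-1|)×S = (1-|-0.66|)×0.99 = 0.3366
H' = H/60 = 167/60 ≈ 2.7833; X = C×(1-|H' mod 2 - 1|) = 0.26367
m = L - C/2 = 0.17 - 0.1683 = 0.0017
Sector ⌊H'⌋ = 2 → (R',G',B') = (0.0, 0.3366, 0.26367)
RGB = ((R'+m)×255, (G'+m)×255, (B'+m)×255) = (0.4335, 86.2665, 67.66935)
Round half up → RGB(0, 86, 68)


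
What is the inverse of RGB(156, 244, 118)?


Invert: (255-R, 255-G, 255-B)
R: 255-156 = 99
G: 255-244 = 11
B: 255-118 = 137
= RGB(99, 11, 137)


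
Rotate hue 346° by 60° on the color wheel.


New hue = (H + rotation) mod 360
New hue = (346 + 60) mod 360
= 406 mod 360
= 46°


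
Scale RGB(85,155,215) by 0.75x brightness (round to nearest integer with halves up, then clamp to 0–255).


Multiply each channel by 0.75, round half up, clamp to [0, 255]
R: 85×0.75 = 63.75 → round → 64
G: 155×0.75 = 116.25 → round → 116
B: 215×0.75 = 161.25 → round → 161
= RGB(64, 116, 161)


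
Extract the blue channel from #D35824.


Color: #D35824
R = D3 = 211
G = 58 = 88
B = 24 = 36
Blue = 36


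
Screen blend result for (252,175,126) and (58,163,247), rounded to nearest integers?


Screen: C = 255 - (255-A)×(255-B)/255, rounded to nearest integer
R: 255 - (255-252)×(255-58)/255 = 255 - 591/255 ≈ 255 - 2.318 = 252.682 → 253
G: 255 - (255-175)×(255-163)/255 = 255 - 7360/255 ≈ 255 - 28.863 = 226.137 → 226
B: 255 - (255-126)×(255-247)/255 = 255 - 1032/255 ≈ 255 - 4.047 = 250.953 → 251
= RGB(253, 226, 251)


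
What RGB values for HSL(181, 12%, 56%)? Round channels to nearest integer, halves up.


H=181°, S=0.12, L=0.56
C = (1-|2L-1|)×S = (1-|0.12|)×0.12 = 0.1056
H' = H/60 = 181/60 ≈ 3.0167; X = C×(1-|H' mod 2 - 1|) = 0.10384
m = L - C/2 = 0.56 - 0.0528 = 0.5072
Sector ⌊H'⌋ = 3 → (R',G',B') = (0.0, 0.10384, 0.1056)
RGB = ((R'+m)×255, (G'+m)×255, (B'+m)×255) = (129.336, 155.8152, 156.264)
Round half up → RGB(129, 156, 156)


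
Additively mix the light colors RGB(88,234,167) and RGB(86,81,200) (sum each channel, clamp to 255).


Additive: each channel = min(255, C₁+C₂)
R: 88+86 = 174 → 174
G: 234+81 = 315 → 255
B: 167+200 = 367 → 255
= RGB(174, 255, 255)


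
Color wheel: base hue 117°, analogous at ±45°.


Base hue: 117°
Left analog: (117 - 45) mod 360 = 72°
Right analog: (117 + 45) mod 360 = 162°
Analogous hues = 72° and 162°


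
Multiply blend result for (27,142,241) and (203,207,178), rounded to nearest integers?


Multiply: C = A×B/255, rounded to nearest integer
R: 27×203/255 = 5481/255 ≈ 21.494 → 21
G: 142×207/255 = 29394/255 ≈ 115.271 → 115
B: 241×178/255 = 42898/255 ≈ 168.227 → 168
= RGB(21, 115, 168)


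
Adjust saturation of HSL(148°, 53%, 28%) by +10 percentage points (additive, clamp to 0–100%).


Original S = 53%
Adjustment = +10 percentage points
New S = 53 + (10) = 63
Clamp to [0, 100] → 63
= HSL(148°, 63%, 28%)


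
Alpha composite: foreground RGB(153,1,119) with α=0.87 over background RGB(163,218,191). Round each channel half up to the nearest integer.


C = α×F + (1-α)×B, with 1-α = 0.13
R: 0.87×153 + 0.13×163 = 133.11 + 21.19 = 154.30 → 154
G: 0.87×1 + 0.13×218 = 0.87 + 28.34 = 29.21 → 29
B: 0.87×119 + 0.13×191 = 103.53 + 24.83 = 128.36 → 128
= RGB(154, 29, 128)


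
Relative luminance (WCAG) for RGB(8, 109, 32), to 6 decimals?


Linearize each channel (sRGB transfer function): c = v/255; c_lin = c/12.92 if c ≤ 0.04045, else ((c+0.055)/1.055)^2.4
  R: 8/255 ≈ 0.031373 ≤ 0.04045 → 0.031373/12.92 ≈ 0.002428
  G: 109/255 ≈ 0.427451 > 0.04045 → ((0.427451+0.055)/1.055)^2.4 ≈ 0.152926
  B: 32/255 ≈ 0.125490 > 0.04045 → ((0.125490+0.055)/1.055)^2.4 ≈ 0.014444
R_lin = 0.002428, G_lin = 0.152926, B_lin = 0.014444
L = 0.2126×R + 0.7152×G + 0.0722×B
L = 0.2126×0.002428 + 0.7152×0.152926 + 0.0722×0.014444
L ≈ 0.110932


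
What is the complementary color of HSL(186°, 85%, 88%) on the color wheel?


Complement = opposite side of color wheel = hue + 180°
H' = (186 + 180) mod 360 = 6°
S and L unchanged.
= HSL(6°, 85%, 88%)


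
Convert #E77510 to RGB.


E7 → 231 (R)
75 → 117 (G)
10 → 16 (B)
= RGB(231, 117, 16)


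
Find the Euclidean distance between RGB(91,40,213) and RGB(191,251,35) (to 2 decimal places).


d = √[(R₁-R₂)² + (G₁-G₂)² + (B₁-B₂)²]
d = √[(91-191)² + (40-251)² + (213-35)²]
d = √[10000 + 44521 + 31684]
d = √86205
d ≈ 293.61


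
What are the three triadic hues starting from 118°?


Triadic: equally spaced at 120° intervals
H1 = 118°
H2 = (118 + 120) mod 360 = 238°
H3 = (118 + 240) mod 360 = 358°
Triadic = 118°, 238°, 358°


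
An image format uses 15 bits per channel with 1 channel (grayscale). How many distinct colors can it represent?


Total bits = 15 bits/channel × 1 channels = 15 bits
Distinct colors = 2^15
= 32,768 colors


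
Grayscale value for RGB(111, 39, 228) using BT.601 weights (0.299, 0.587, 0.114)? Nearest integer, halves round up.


Gray = 0.299×R + 0.587×G + 0.114×B
Gray = 0.299×111 + 0.587×39 + 0.114×228
Gray = 33.189 + 22.893 + 25.992
Gray = 82.074 → round half up → 82
Gray = 82


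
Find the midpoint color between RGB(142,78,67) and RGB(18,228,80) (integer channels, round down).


Midpoint: each channel = ⌊(C₁+C₂)/2⌋
R: ⌊(142+18)/2⌋ = 80
G: ⌊(78+228)/2⌋ = 153
B: ⌊(67+80)/2⌋ = 73
= RGB(80, 153, 73)


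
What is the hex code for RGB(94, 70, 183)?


R = 94 → 5E (hex)
G = 70 → 46 (hex)
B = 183 → B7 (hex)
Hex = #5E46B7


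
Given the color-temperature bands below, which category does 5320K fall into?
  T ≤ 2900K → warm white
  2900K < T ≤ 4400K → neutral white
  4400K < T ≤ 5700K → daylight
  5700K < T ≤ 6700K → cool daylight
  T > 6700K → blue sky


Temperature: 5320K
4400K < 5320K ≤ 5700K → daylight
Classification: daylight


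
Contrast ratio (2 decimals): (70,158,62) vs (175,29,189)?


Linearize each sRGB channel c=v/255: c/12.92 if c ≤ 0.04045 else ((c+0.055)/1.055)^2.4
L = 0.2126×R_lin + 0.7152×G_lin + 0.0722×B_lin
Color 1 (70,158,62):
  R=70: 70/255≈0.2745 > 0.04045 → ((0.2745+0.055)/1.055)^2.4 ≈ 0.06125
  G=158: 158/255≈0.6196 > 0.04045 → ((0.6196+0.055)/1.055)^2.4 ≈ 0.34191
  B=62: 62/255≈0.2431 > 0.04045 → ((0.2431+0.055)/1.055)^2.4 ≈ 0.04817
  L1 = 0.2126×0.06125 + 0.7152×0.34191 + 0.0722×0.04817 ≈ 0.26104
Color 2 (175,29,189):
  R=175: 175/255≈0.6863 > 0.04045 → ((0.6863+0.055)/1.055)^2.4 ≈ 0.42869
  G=29: 29/255≈0.1137 > 0.04045 → ((0.1137+0.055)/1.055)^2.4 ≈ 0.01229
  B=189: 189/255≈0.7412 > 0.04045 → ((0.7412+0.055)/1.055)^2.4 ≈ 0.50888
  L2 = 0.2126×0.42869 + 0.7152×0.01229 + 0.0722×0.50888 ≈ 0.13667
Lighter = 0.26104, Darker = 0.13667
Ratio = (L_lighter + 0.05) / (L_darker + 0.05)
Ratio = (0.26104 + 0.05) / (0.13667 + 0.05) = 0.31104 / 0.18667 ≈ 1.6663
Ratio ≈ 1.67:1


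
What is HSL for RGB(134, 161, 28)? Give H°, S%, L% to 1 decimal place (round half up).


Normalize: R'=134/255≈0.5255, G'=161/255≈0.6314, B'=28/255≈0.1098
Max=161/255, Min=28/255, Δ=Max-Min=133/255
L = (Max+Min)/2 = (161+28)/510 = 189/510 = 0.37058… → L = 37.1%
L ≤ 0.5 → S = Δ/(Max+Min) = 133/(161+28) = 133/189 = 0.70370… → S = 70.4%
(the 1/255 factors cancel in S and H, so raw channel differences can be used)
Max is G' → H = 60 × ((B-R)/Δ + 2) = 60 × ((28-134)/133 + 2)
  -106/133 + 2 = -0.7969… + 2 = 1.2030…
  H = 60 × 1.2030… = 72.180…° → H = 72.2°
= HSL(72.2°, 70.4%, 37.1%)


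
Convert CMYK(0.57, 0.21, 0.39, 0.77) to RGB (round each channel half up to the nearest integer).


R = 255 × (1-C) × (1-K) = 255 × 0.43 × 0.23 = 25.2195 → 25
G = 255 × (1-M) × (1-K) = 255 × 0.79 × 0.23 = 46.3335 → 46
B = 255 × (1-Y) × (1-K) = 255 × 0.61 × 0.23 = 35.7765 → 36
= RGB(25, 46, 36)


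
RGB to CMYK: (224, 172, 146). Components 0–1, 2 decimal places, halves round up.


R'=224/255≈0.8784, G'=172/255≈0.6745, B'=146/255≈0.5725
K = 1 - max(R',G',B') = 1 - 224/255 = 31/255 = 0.12156… → 0.12
(1-R'-K)/(1-K) simplifies to (max-R)/max with max = 224:
C = (224-224)/224 = 0/224 = 0 → 0.00
M = (224-172)/224 = 52/224 = 0.23214… → 0.23
Y = (224-146)/224 = 78/224 = 0.34821… → 0.35
= CMYK(0.00, 0.23, 0.35, 0.12)


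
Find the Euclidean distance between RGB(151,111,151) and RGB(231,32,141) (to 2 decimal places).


d = √[(R₁-R₂)² + (G₁-G₂)² + (B₁-B₂)²]
d = √[(151-231)² + (111-32)² + (151-141)²]
d = √[6400 + 6241 + 100]
d = √12741
d ≈ 112.88


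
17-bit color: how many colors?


Colors = 2^bits = 2^17
= 131,072 colors


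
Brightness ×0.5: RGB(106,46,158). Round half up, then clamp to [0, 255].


Multiply each channel by 0.5, round half up, clamp to [0, 255]
R: 106×0.5 = 53
G: 46×0.5 = 23
B: 158×0.5 = 79
= RGB(53, 23, 79)


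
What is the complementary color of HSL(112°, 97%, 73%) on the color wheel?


Complement = opposite side of color wheel = hue + 180°
H' = (112 + 180) mod 360 = 292°
S and L unchanged.
= HSL(292°, 97%, 73%)


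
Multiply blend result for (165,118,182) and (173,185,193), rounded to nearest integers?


Multiply: C = A×B/255, rounded to nearest integer
R: 165×173/255 = 28545/255 ≈ 111.941 → 112
G: 118×185/255 = 21830/255 ≈ 85.608 → 86
B: 182×193/255 = 35126/255 ≈ 137.749 → 138
= RGB(112, 86, 138)


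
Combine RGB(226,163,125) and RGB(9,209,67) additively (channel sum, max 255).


Additive: each channel = min(255, C₁+C₂)
R: 226+9 = 235 → 235
G: 163+209 = 372 → 255
B: 125+67 = 192 → 192
= RGB(235, 255, 192)


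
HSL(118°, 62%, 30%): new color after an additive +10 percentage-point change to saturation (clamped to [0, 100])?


Original S = 62%
Adjustment = +10 percentage points
New S = 62 + (10) = 72
Clamp to [0, 100] → 72
= HSL(118°, 72%, 30%)


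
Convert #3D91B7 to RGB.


3D → 61 (R)
91 → 145 (G)
B7 → 183 (B)
= RGB(61, 145, 183)


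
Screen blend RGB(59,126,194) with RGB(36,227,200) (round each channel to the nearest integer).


Screen: C = 255 - (255-A)×(255-B)/255, rounded to nearest integer
R: 255 - (255-59)×(255-36)/255 = 255 - 42924/255 ≈ 255 - 168.329 = 86.671 → 87
G: 255 - (255-126)×(255-227)/255 = 255 - 3612/255 ≈ 255 - 14.165 = 240.835 → 241
B: 255 - (255-194)×(255-200)/255 = 255 - 3355/255 ≈ 255 - 13.157 = 241.843 → 242
= RGB(87, 241, 242)


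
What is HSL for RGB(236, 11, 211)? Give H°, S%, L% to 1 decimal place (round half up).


Normalize: R'=236/255≈0.9255, G'=11/255≈0.0431, B'=211/255≈0.8275
Max=236/255, Min=11/255, Δ=Max-Min=225/255
L = (Max+Min)/2 = (236+11)/510 = 247/510 = 0.48431… → L = 48.4%
L ≤ 0.5 → S = Δ/(Max+Min) = 225/(236+11) = 225/247 = 0.91093… → S = 91.1%
(the 1/255 factors cancel in S and H, so raw channel differences can be used)
Max is R' → H = 60 × (((G-B)/Δ) mod 6) = 60 × (((11-211)/225) mod 6)
  (-200)/225 = -0.8888…; negative, so add 6 → 5.1111…
  H = 60 × 5.1111… = 306.666…° → H = 306.7°
= HSL(306.7°, 91.1%, 48.4%)


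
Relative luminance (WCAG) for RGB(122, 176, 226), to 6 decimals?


Linearize each channel (sRGB transfer function): c = v/255; c_lin = c/12.92 if c ≤ 0.04045, else ((c+0.055)/1.055)^2.4
  R: 122/255 ≈ 0.478431 > 0.04045 → ((0.478431+0.055)/1.055)^2.4 ≈ 0.194618
  G: 176/255 ≈ 0.690196 > 0.04045 → ((0.690196+0.055)/1.055)^2.4 ≈ 0.434154
  B: 226/255 ≈ 0.886275 > 0.04045 → ((0.886275+0.055)/1.055)^2.4 ≈ 0.760525
R_lin = 0.194618, G_lin = 0.434154, B_lin = 0.760525
L = 0.2126×R + 0.7152×G + 0.0722×B
L = 0.2126×0.194618 + 0.7152×0.434154 + 0.0722×0.760525
L ≈ 0.406792
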